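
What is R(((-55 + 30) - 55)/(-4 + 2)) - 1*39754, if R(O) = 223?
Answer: -39531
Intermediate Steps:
R(((-55 + 30) - 55)/(-4 + 2)) - 1*39754 = 223 - 1*39754 = 223 - 39754 = -39531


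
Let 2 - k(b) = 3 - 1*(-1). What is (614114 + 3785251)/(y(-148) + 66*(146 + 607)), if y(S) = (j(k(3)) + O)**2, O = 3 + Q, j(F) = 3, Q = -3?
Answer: 1466455/16569 ≈ 88.506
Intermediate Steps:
k(b) = -2 (k(b) = 2 - (3 - 1*(-1)) = 2 - (3 + 1) = 2 - 1*4 = 2 - 4 = -2)
O = 0 (O = 3 - 3 = 0)
y(S) = 9 (y(S) = (3 + 0)**2 = 3**2 = 9)
(614114 + 3785251)/(y(-148) + 66*(146 + 607)) = (614114 + 3785251)/(9 + 66*(146 + 607)) = 4399365/(9 + 66*753) = 4399365/(9 + 49698) = 4399365/49707 = 4399365*(1/49707) = 1466455/16569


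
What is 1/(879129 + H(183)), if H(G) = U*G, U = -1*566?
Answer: 1/775551 ≈ 1.2894e-6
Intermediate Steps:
U = -566
H(G) = -566*G
1/(879129 + H(183)) = 1/(879129 - 566*183) = 1/(879129 - 103578) = 1/775551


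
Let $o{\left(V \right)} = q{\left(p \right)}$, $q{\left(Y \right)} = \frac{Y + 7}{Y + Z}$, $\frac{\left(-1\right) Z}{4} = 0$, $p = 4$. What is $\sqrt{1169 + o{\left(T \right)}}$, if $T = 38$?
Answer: $\frac{\sqrt{4687}}{2} \approx 34.231$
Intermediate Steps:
$Z = 0$ ($Z = \left(-4\right) 0 = 0$)
$q{\left(Y \right)} = \frac{7 + Y}{Y}$ ($q{\left(Y \right)} = \frac{Y + 7}{Y + 0} = \frac{7 + Y}{Y}$)
$o{\left(V \right)} = \frac{11}{4}$ ($o{\left(V \right)} = \frac{7 + 4}{4} = \frac{1}{4} \cdot 11 = \frac{11}{4}$)
$\sqrt{1169 + o{\left(T \right)}} = \sqrt{1169 + \frac{11}{4}} = \sqrt{\frac{4687}{4}} = \frac{\sqrt{4687}}{2}$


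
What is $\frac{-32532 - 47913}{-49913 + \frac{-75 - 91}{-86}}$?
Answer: $\frac{1153045}{715392} \approx 1.6118$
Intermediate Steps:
$\frac{-32532 - 47913}{-49913 + \frac{-75 - 91}{-86}} = - \frac{80445}{-49913 - - \frac{83}{43}} = - \frac{80445}{-49913 + \frac{83}{43}} = - \frac{80445}{- \frac{2146176}{43}} = \left(-80445\right) \left(- \frac{43}{2146176}\right) = \frac{1153045}{715392}$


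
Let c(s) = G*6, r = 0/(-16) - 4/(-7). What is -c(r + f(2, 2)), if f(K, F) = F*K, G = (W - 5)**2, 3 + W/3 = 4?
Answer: -24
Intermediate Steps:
W = 3 (W = -9 + 3*4 = -9 + 12 = 3)
G = 4 (G = (3 - 5)**2 = (-2)**2 = 4)
r = 4/7 (r = 0*(-1/16) - 4*(-1/7) = 0 + 4/7 = 4/7 ≈ 0.57143)
c(s) = 24 (c(s) = 4*6 = 24)
-c(r + f(2, 2)) = -1*24 = -24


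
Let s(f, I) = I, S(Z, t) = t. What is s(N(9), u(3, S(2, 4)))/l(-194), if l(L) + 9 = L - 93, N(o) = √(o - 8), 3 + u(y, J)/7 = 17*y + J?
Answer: -91/74 ≈ -1.2297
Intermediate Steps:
u(y, J) = -21 + 7*J + 119*y (u(y, J) = -21 + 7*(17*y + J) = -21 + 7*(J + 17*y) = -21 + (7*J + 119*y) = -21 + 7*J + 119*y)
N(o) = √(-8 + o)
l(L) = -102 + L (l(L) = -9 + (L - 93) = -9 + (-93 + L) = -102 + L)
s(N(9), u(3, S(2, 4)))/l(-194) = (-21 + 7*4 + 119*3)/(-102 - 194) = (-21 + 28 + 357)/(-296) = 364*(-1/296) = -91/74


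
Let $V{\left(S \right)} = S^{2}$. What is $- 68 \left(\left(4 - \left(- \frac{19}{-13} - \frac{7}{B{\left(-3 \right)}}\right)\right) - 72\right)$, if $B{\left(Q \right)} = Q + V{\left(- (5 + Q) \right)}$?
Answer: $\frac{55216}{13} \approx 4247.4$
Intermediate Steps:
$B{\left(Q \right)} = Q + \left(-5 - Q\right)^{2}$ ($B{\left(Q \right)} = Q + \left(- (5 + Q)\right)^{2} = Q + \left(-5 - Q\right)^{2}$)
$- 68 \left(\left(4 - \left(- \frac{19}{-13} - \frac{7}{B{\left(-3 \right)}}\right)\right) - 72\right) = - 68 \left(\left(4 - \left(- \frac{19}{-13} - \frac{7}{-3 + \left(5 - 3\right)^{2}}\right)\right) - 72\right) = - 68 \left(\left(4 - \left(\left(-19\right) \left(- \frac{1}{13}\right) - \frac{7}{-3 + 2^{2}}\right)\right) - 72\right) = - 68 \left(\left(4 - \left(\frac{19}{13} - \frac{7}{-3 + 4}\right)\right) - 72\right) = - 68 \left(\left(4 - \left(\frac{19}{13} - \frac{7}{1}\right)\right) - 72\right) = - 68 \left(\left(4 - \left(\frac{19}{13} - 7\right)\right) - 72\right) = - 68 \left(\left(4 - - \frac{72}{13}\right) - 72\right) = - 68 \left(\left(4 + \frac{72}{13}\right) - 72\right) = - 68 \left(\frac{124}{13} - 72\right) = \left(-68\right) \left(- \frac{812}{13}\right) = \frac{55216}{13}$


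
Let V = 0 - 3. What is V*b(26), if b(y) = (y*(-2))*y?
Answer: 4056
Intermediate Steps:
V = -3
b(y) = -2*y² (b(y) = (-2*y)*y = -2*y²)
V*b(26) = -(-6)*26² = -(-6)*676 = -3*(-1352) = 4056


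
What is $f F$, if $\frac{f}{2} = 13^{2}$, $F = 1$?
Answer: $338$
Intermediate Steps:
$f = 338$ ($f = 2 \cdot 13^{2} = 2 \cdot 169 = 338$)
$f F = 338 \cdot 1 = 338$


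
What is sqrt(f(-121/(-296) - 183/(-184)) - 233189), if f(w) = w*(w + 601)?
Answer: I*sqrt(2692215686387)/3404 ≈ 482.02*I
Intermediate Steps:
f(w) = w*(601 + w)
sqrt(f(-121/(-296) - 183/(-184)) - 233189) = sqrt((-121/(-296) - 183/(-184))*(601 + (-121/(-296) - 183/(-184))) - 233189) = sqrt((-121*(-1/296) - 183*(-1/184))*(601 + (-121*(-1/296) - 183*(-1/184))) - 233189) = sqrt((121/296 + 183/184)*(601 + (121/296 + 183/184)) - 233189) = sqrt(4777*(601 + 4777/3404)/3404 - 233189) = sqrt((4777/3404)*(2050581/3404) - 233189) = sqrt(9795625437/11587216 - 233189) = sqrt(-2692215686387/11587216) = I*sqrt(2692215686387)/3404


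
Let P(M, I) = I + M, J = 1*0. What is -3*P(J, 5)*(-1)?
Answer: 15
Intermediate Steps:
J = 0
-3*P(J, 5)*(-1) = -3*(5 + 0)*(-1) = -3*5*(-1) = -15*(-1) = 15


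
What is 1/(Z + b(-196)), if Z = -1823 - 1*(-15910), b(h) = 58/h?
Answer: 98/1380497 ≈ 7.0989e-5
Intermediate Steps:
Z = 14087 (Z = -1823 + 15910 = 14087)
1/(Z + b(-196)) = 1/(14087 + 58/(-196)) = 1/(14087 + 58*(-1/196)) = 1/(14087 - 29/98) = 1/(1380497/98) = 98/1380497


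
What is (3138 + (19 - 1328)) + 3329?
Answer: 5158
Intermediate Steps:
(3138 + (19 - 1328)) + 3329 = (3138 - 1309) + 3329 = 1829 + 3329 = 5158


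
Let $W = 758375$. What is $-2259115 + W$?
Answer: $-1500740$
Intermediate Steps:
$-2259115 + W = -2259115 + 758375 = -1500740$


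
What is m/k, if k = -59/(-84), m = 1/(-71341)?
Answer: -84/4209119 ≈ -1.9957e-5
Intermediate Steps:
m = -1/71341 ≈ -1.4017e-5
k = 59/84 (k = -1/84*(-59) = 59/84 ≈ 0.70238)
m/k = -1/(71341*59/84) = -1/71341*84/59 = -84/4209119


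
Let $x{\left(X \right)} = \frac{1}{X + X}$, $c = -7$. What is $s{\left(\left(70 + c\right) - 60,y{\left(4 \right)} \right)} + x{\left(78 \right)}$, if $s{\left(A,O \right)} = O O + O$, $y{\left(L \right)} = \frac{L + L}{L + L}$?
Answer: $\frac{313}{156} \approx 2.0064$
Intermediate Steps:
$y{\left(L \right)} = 1$ ($y{\left(L \right)} = \frac{2 L}{2 L} = 2 L \frac{1}{2 L} = 1$)
$s{\left(A,O \right)} = O + O^{2}$ ($s{\left(A,O \right)} = O^{2} + O = O + O^{2}$)
$x{\left(X \right)} = \frac{1}{2 X}$
$s{\left(\left(70 + c\right) - 60,y{\left(4 \right)} \right)} + x{\left(78 \right)} = 1 \left(1 + 1\right) + \frac{1}{2 \cdot 78} = 1 \cdot 2 + \frac{1}{2} \cdot \frac{1}{78} = 2 + \frac{1}{156} = \frac{313}{156}$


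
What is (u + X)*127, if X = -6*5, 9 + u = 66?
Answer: 3429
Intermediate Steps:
u = 57 (u = -9 + 66 = 57)
X = -30
(u + X)*127 = (57 - 30)*127 = 27*127 = 3429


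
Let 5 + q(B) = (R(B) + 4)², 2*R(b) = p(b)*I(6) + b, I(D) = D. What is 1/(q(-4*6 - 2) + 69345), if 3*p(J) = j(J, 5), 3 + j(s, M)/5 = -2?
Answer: 1/70496 ≈ 1.4185e-5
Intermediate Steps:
j(s, M) = -25 (j(s, M) = -15 + 5*(-2) = -15 - 10 = -25)
p(J) = -25/3 (p(J) = (⅓)*(-25) = -25/3)
R(b) = -25 + b/2 (R(b) = (-25/3*6 + b)/2 = (-50 + b)/2 = -25 + b/2)
q(B) = -5 + (-21 + B/2)² (q(B) = -5 + ((-25 + B/2) + 4)² = -5 + (-21 + B/2)²)
1/(q(-4*6 - 2) + 69345) = 1/((-5 + (-42 + (-4*6 - 2))²/4) + 69345) = 1/((-5 + (-42 + (-24 - 2))²/4) + 69345) = 1/((-5 + (-42 - 26)²/4) + 69345) = 1/((-5 + (¼)*(-68)²) + 69345) = 1/((-5 + (¼)*4624) + 69345) = 1/((-5 + 1156) + 69345) = 1/(1151 + 69345) = 1/70496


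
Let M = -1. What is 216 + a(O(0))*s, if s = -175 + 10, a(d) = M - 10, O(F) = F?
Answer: 2031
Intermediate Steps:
a(d) = -11 (a(d) = -1 - 10 = -11)
s = -165
216 + a(O(0))*s = 216 - 11*(-165) = 216 + 1815 = 2031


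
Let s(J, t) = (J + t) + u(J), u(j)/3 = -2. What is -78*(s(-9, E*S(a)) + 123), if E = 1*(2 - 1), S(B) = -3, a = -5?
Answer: -8190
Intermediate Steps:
u(j) = -6 (u(j) = 3*(-2) = -6)
E = 1 (E = 1*1 = 1)
s(J, t) = -6 + J + t (s(J, t) = (J + t) - 6 = -6 + J + t)
-78*(s(-9, E*S(a)) + 123) = -78*((-6 - 9 + 1*(-3)) + 123) = -78*((-6 - 9 - 3) + 123) = -78*(-18 + 123) = -78*105 = -8190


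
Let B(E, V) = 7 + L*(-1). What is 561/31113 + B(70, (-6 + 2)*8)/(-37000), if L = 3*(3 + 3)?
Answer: 7033081/383727000 ≈ 0.018328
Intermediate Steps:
L = 18 (L = 3*6 = 18)
B(E, V) = -11 (B(E, V) = 7 + 18*(-1) = 7 - 18 = -11)
561/31113 + B(70, (-6 + 2)*8)/(-37000) = 561/31113 - 11/(-37000) = 561*(1/31113) - 11*(-1/37000) = 187/10371 + 11/37000 = 7033081/383727000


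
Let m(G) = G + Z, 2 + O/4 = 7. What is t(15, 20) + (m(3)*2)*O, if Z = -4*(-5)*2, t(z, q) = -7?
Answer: 1713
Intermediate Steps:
O = 20 (O = -8 + 4*7 = -8 + 28 = 20)
Z = 40 (Z = 20*2 = 40)
m(G) = 40 + G (m(G) = G + 40 = 40 + G)
t(15, 20) + (m(3)*2)*O = -7 + ((40 + 3)*2)*20 = -7 + (43*2)*20 = -7 + 86*20 = -7 + 1720 = 1713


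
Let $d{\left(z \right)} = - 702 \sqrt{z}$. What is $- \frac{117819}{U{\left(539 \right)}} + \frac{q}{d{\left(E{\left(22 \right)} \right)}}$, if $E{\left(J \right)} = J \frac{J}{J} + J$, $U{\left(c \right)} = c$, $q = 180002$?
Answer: $- \frac{117819}{539} - \frac{90001 \sqrt{11}}{7722} \approx -257.24$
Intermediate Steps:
$E{\left(J \right)} = 2 J$ ($E{\left(J \right)} = J 1 + J = J + J = 2 J$)
$- \frac{117819}{U{\left(539 \right)}} + \frac{q}{d{\left(E{\left(22 \right)} \right)}} = - \frac{117819}{539} + \frac{180002}{\left(-702\right) \sqrt{2 \cdot 22}} = \left(-117819\right) \frac{1}{539} + \frac{180002}{\left(-702\right) \sqrt{44}} = - \frac{117819}{539} + \frac{180002}{\left(-702\right) 2 \sqrt{11}} = - \frac{117819}{539} + \frac{180002}{\left(-1404\right) \sqrt{11}} = - \frac{117819}{539} + 180002 \left(- \frac{\sqrt{11}}{15444}\right) = - \frac{117819}{539} - \frac{90001 \sqrt{11}}{7722}$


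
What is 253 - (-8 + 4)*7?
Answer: 281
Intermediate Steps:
253 - (-8 + 4)*7 = 253 - (-4)*7 = 253 - 1*(-28) = 253 + 28 = 281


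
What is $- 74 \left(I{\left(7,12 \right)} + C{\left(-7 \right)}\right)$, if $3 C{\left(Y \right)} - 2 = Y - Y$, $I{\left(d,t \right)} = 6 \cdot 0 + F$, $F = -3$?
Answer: $\frac{518}{3} \approx 172.67$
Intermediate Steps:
$I{\left(d,t \right)} = -3$ ($I{\left(d,t \right)} = 6 \cdot 0 - 3 = 0 - 3 = -3$)
$C{\left(Y \right)} = \frac{2}{3}$ ($C{\left(Y \right)} = \frac{2}{3} + \frac{Y - Y}{3} = \frac{2}{3} + \frac{1}{3} \cdot 0 = \frac{2}{3} + 0 = \frac{2}{3}$)
$- 74 \left(I{\left(7,12 \right)} + C{\left(-7 \right)}\right) = - 74 \left(-3 + \frac{2}{3}\right) = \left(-74\right) \left(- \frac{7}{3}\right) = \frac{518}{3}$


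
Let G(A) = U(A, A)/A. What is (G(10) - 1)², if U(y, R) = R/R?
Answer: 81/100 ≈ 0.81000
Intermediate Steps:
U(y, R) = 1
G(A) = 1/A
(G(10) - 1)² = (1/10 - 1)² = (⅒ - 1)² = (-9/10)² = 81/100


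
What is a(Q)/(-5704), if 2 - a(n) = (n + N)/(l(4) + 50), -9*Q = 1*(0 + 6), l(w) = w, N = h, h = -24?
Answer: -199/462024 ≈ -0.00043071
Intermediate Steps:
N = -24
Q = -2/3 (Q = -(0 + 6)/9 = -6/9 = -1/9*6 = -2/3 ≈ -0.66667)
a(n) = 22/9 - n/54 (a(n) = 2 - (n - 24)/(4 + 50) = 2 - (-24 + n)/54 = 2 - (-4/9 + n/54) = 2 + (4/9 - n/54) = 22/9 - n/54)
a(Q)/(-5704) = (22/9 - 1/54*(-2/3))/(-5704) = (22/9 + 1/81)*(-1/5704) = (199/81)*(-1/5704) = -199/462024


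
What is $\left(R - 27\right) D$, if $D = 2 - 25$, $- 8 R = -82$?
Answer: $\frac{1541}{4} \approx 385.25$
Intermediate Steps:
$R = \frac{41}{4}$ ($R = \left(- \frac{1}{8}\right) \left(-82\right) = \frac{41}{4} \approx 10.25$)
$D = -23$ ($D = 2 - 25 = -23$)
$\left(R - 27\right) D = \left(\frac{41}{4} - 27\right) \left(-23\right) = \left(- \frac{67}{4}\right) \left(-23\right) = \frac{1541}{4}$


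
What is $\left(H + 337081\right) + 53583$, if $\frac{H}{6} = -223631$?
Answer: $-951122$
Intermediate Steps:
$H = -1341786$ ($H = 6 \left(-223631\right) = -1341786$)
$\left(H + 337081\right) + 53583 = \left(-1341786 + 337081\right) + 53583 = -1004705 + 53583 = -951122$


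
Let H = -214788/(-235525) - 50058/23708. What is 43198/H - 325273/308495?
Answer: -37207151255395617029/1033106032929135 ≈ -36015.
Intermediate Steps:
H = -3348858273/2791913350 (H = -214788*(-1/235525) - 50058*1/23708 = 214788/235525 - 25029/11854 = -3348858273/2791913350 ≈ -1.1995)
43198/H - 325273/308495 = 43198/(-3348858273/2791913350) - 325273/308495 = 43198*(-2791913350/3348858273) - 325273*1/308495 = -120605072893300/3348858273 - 325273/308495 = -37207151255395617029/1033106032929135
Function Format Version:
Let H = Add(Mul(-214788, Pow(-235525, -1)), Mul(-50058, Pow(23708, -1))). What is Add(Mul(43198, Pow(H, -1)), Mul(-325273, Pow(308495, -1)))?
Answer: Rational(-37207151255395617029, 1033106032929135) ≈ -36015.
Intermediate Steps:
H = Rational(-3348858273, 2791913350) (H = Add(Mul(-214788, Rational(-1, 235525)), Mul(-50058, Rational(1, 23708))) = Add(Rational(214788, 235525), Rational(-25029, 11854)) = Rational(-3348858273, 2791913350) ≈ -1.1995)
Add(Mul(43198, Pow(H, -1)), Mul(-325273, Pow(308495, -1))) = Add(Mul(43198, Pow(Rational(-3348858273, 2791913350), -1)), Mul(-325273, Pow(308495, -1))) = Add(Mul(43198, Rational(-2791913350, 3348858273)), Mul(-325273, Rational(1, 308495))) = Add(Rational(-120605072893300, 3348858273), Rational(-325273, 308495)) = Rational(-37207151255395617029, 1033106032929135)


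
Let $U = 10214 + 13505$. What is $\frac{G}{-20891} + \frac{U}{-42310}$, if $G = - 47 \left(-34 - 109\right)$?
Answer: $- \frac{59990703}{67992170} \approx -0.88232$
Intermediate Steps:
$U = 23719$
$G = 6721$ ($G = \left(-47\right) \left(-143\right) = 6721$)
$\frac{G}{-20891} + \frac{U}{-42310} = \frac{6721}{-20891} + \frac{23719}{-42310} = 6721 \left(- \frac{1}{20891}\right) + 23719 \left(- \frac{1}{42310}\right) = - \frac{517}{1607} - \frac{23719}{42310} = - \frac{59990703}{67992170}$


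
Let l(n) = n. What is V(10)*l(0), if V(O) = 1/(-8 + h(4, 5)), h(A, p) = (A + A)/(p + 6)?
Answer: 0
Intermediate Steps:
h(A, p) = 2*A/(6 + p) (h(A, p) = (2*A)/(6 + p) = 2*A/(6 + p))
V(O) = -11/80 (V(O) = 1/(-8 + 2*4/(6 + 5)) = 1/(-8 + 2*4/11) = 1/(-8 + 2*4*(1/11)) = 1/(-8 + 8/11) = 1/(-80/11) = -11/80)
V(10)*l(0) = -11/80*0 = 0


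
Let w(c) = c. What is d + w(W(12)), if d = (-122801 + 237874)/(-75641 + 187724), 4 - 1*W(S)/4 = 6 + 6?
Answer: -3471583/112083 ≈ -30.973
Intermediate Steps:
W(S) = -32 (W(S) = 16 - 4*(6 + 6) = 16 - 4*12 = 16 - 48 = -32)
d = 115073/112083 ≈ 1.0267
d + w(W(12)) = 115073/112083 - 32 = -3471583/112083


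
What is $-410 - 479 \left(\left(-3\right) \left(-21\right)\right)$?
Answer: $-30587$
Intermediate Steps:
$-410 - 479 \left(\left(-3\right) \left(-21\right)\right) = -410 - 30177 = -30587$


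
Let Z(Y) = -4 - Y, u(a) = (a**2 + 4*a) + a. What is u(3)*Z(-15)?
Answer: 264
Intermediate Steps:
u(a) = a**2 + 5*a
u(3)*Z(-15) = (3*(5 + 3))*(-4 - 1*(-15)) = (3*8)*(-4 + 15) = 24*11 = 264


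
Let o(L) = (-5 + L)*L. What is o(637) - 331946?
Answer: 70638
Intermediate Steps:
o(L) = L*(-5 + L)
o(637) - 331946 = 637*(-5 + 637) - 331946 = 637*632 - 331946 = 402584 - 331946 = 70638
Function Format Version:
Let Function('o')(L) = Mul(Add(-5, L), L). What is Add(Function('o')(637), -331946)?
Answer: 70638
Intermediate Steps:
Function('o')(L) = Mul(L, Add(-5, L))
Add(Function('o')(637), -331946) = Add(Mul(637, Add(-5, 637)), -331946) = Add(Mul(637, 632), -331946) = Add(402584, -331946) = 70638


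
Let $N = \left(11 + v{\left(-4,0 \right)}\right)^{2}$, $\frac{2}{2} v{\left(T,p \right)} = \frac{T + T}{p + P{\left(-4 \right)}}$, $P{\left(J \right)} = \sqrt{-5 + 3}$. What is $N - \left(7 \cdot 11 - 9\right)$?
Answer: $21 + 88 i \sqrt{2} \approx 21.0 + 124.45 i$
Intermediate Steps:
$P{\left(J \right)} = i \sqrt{2}$ ($P{\left(J \right)} = \sqrt{-2} = i \sqrt{2}$)
$v{\left(T,p \right)} = \frac{2 T}{p + i \sqrt{2}}$ ($v{\left(T,p \right)} = \frac{T + T}{p + i \sqrt{2}} = \frac{2 T}{p + i \sqrt{2}}$)
$N = \left(11 + 4 i \sqrt{2}\right)^{2}$ ($N = \left(11 + 2 \left(-4\right) \frac{1}{0 + i \sqrt{2}}\right)^{2} = \left(11 + 2 \left(-4\right) \frac{1}{i \sqrt{2}}\right)^{2} = \left(11 + 2 \left(-4\right) \left(- \frac{i \sqrt{2}}{2}\right)\right)^{2} = \left(11 + 4 i \sqrt{2}\right)^{2} \approx 89.0 + 124.45 i$)
$N - \left(7 \cdot 11 - 9\right) = \left(89 + 88 i \sqrt{2}\right) - \left(7 \cdot 11 - 9\right) = \left(89 + 88 i \sqrt{2}\right) - \left(77 - 9\right) = \left(89 + 88 i \sqrt{2}\right) - 68 = 21 + 88 i \sqrt{2}$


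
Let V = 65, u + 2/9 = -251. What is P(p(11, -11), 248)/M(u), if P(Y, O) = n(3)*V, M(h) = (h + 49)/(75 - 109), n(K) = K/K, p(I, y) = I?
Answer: 153/14 ≈ 10.929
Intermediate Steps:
u = -2261/9 (u = -2/9 - 251 = -2261/9 ≈ -251.22)
n(K) = 1
M(h) = -49/34 - h/34 (M(h) = (49 + h)/(-34) = (49 + h)*(-1/34) = -49/34 - h/34)
P(Y, O) = 65 (P(Y, O) = 1*65 = 65)
P(p(11, -11), 248)/M(u) = 65/(-49/34 - 1/34*(-2261/9)) = 65/(-49/34 + 133/18) = 65/(910/153) = 65*(153/910) = 153/14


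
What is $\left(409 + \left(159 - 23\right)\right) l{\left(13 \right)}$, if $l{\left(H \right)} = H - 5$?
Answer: $4360$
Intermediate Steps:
$l{\left(H \right)} = -5 + H$
$\left(409 + \left(159 - 23\right)\right) l{\left(13 \right)} = \left(409 + \left(159 - 23\right)\right) \left(-5 + 13\right) = \left(409 + \left(159 - 23\right)\right) 8 = \left(409 + 136\right) 8 = 545 \cdot 8 = 4360$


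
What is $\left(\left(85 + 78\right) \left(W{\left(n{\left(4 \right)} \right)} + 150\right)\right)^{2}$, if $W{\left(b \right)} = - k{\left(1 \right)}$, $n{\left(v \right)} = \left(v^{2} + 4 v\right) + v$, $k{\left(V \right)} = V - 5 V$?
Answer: $630110404$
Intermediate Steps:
$k{\left(V \right)} = - 4 V$
$n{\left(v \right)} = v^{2} + 5 v$
$W{\left(b \right)} = 4$ ($W{\left(b \right)} = - \left(-4\right) 1 = \left(-1\right) \left(-4\right) = 4$)
$\left(\left(85 + 78\right) \left(W{\left(n{\left(4 \right)} \right)} + 150\right)\right)^{2} = \left(\left(85 + 78\right) \left(4 + 150\right)\right)^{2} = \left(163 \cdot 154\right)^{2} = 25102^{2} = 630110404$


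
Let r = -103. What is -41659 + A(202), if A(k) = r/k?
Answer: -8415221/202 ≈ -41660.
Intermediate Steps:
A(k) = -103/k
-41659 + A(202) = -41659 - 103/202 = -8415221/202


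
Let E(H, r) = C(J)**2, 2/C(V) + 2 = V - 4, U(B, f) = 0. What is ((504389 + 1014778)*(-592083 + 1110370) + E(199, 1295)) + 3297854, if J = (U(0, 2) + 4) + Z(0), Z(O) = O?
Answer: 787367804784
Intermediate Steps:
J = 4 (J = (0 + 4) + 0 = 4 + 0 = 4)
C(V) = 2/(-6 + V) (C(V) = 2/(-2 + (V - 4)) = 2/(-2 + (-4 + V)) = 2/(-6 + V))
E(H, r) = 1 (E(H, r) = (2/(-6 + 4))**2 = (2/(-2))**2 = (2*(-1/2))**2 = (-1)**2 = 1)
((504389 + 1014778)*(-592083 + 1110370) + E(199, 1295)) + 3297854 = ((504389 + 1014778)*(-592083 + 1110370) + 1) + 3297854 = (1519167*518287 + 1) + 3297854 = (787364506929 + 1) + 3297854 = 787364506930 + 3297854 = 787367804784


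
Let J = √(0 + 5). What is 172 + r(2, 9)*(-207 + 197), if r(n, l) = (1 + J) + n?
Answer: 142 - 10*√5 ≈ 119.64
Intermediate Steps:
J = √5 ≈ 2.2361
r(n, l) = 1 + n + √5 (r(n, l) = (1 + √5) + n = 1 + n + √5)
172 + r(2, 9)*(-207 + 197) = 172 + (1 + 2 + √5)*(-207 + 197) = 172 + (3 + √5)*(-10) = 172 + (-30 - 10*√5) = 142 - 10*√5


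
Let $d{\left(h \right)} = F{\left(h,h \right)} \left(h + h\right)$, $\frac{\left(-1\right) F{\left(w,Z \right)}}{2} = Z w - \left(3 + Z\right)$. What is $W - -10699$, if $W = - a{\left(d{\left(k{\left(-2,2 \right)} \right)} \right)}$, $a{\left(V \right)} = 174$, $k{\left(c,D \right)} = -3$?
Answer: $10525$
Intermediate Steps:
$F{\left(w,Z \right)} = 6 + 2 Z - 2 Z w$ ($F{\left(w,Z \right)} = - 2 \left(Z w - \left(3 + Z\right)\right) = - 2 \left(-3 - Z + Z w\right) = 6 + 2 Z - 2 Z w$)
$d{\left(h \right)} = 2 h \left(6 - 2 h^{2} + 2 h\right)$ ($d{\left(h \right)} = \left(6 + 2 h - 2 h h\right) \left(h + h\right) = \left(6 + 2 h - 2 h^{2}\right) 2 h = \left(6 - 2 h^{2} + 2 h\right) 2 h = 2 h \left(6 - 2 h^{2} + 2 h\right)$)
$W = -174$ ($W = \left(-1\right) 174 = -174$)
$W - -10699 = -174 - -10699 = -174 + 10699 = 10525$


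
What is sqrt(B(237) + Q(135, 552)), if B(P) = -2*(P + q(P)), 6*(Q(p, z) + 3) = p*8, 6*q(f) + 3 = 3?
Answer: 3*I*sqrt(33) ≈ 17.234*I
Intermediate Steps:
q(f) = 0 (q(f) = -1/2 + (1/6)*3 = -1/2 + 1/2 = 0)
Q(p, z) = -3 + 4*p/3 (Q(p, z) = -3 + (p*8)/6 = -3 + (8*p)/6 = -3 + 4*p/3)
B(P) = -2*P (B(P) = -2*(P + 0) = -2*P)
sqrt(B(237) + Q(135, 552)) = sqrt(-2*237 + (-3 + (4/3)*135)) = sqrt(-474 + (-3 + 180)) = sqrt(-474 + 177) = sqrt(-297) = 3*I*sqrt(33)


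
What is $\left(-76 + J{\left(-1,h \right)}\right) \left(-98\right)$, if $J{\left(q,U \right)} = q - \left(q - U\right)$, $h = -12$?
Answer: $8624$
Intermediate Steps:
$J{\left(q,U \right)} = U$ ($J{\left(q,U \right)} = q + \left(U - q\right) = U$)
$\left(-76 + J{\left(-1,h \right)}\right) \left(-98\right) = \left(-76 - 12\right) \left(-98\right) = \left(-88\right) \left(-98\right) = 8624$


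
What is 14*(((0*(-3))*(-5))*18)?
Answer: 0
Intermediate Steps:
14*(((0*(-3))*(-5))*18) = 14*((0*(-5))*18) = 14*(0*18) = 14*0 = 0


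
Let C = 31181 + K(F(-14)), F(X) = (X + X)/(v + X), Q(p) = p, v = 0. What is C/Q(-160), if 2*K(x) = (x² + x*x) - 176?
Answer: -31097/160 ≈ -194.36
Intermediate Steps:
F(X) = 2 (F(X) = (X + X)/(0 + X) = (2*X)/X = 2)
K(x) = -88 + x² (K(x) = ((x² + x*x) - 176)/2 = ((x² + x²) - 176)/2 = (2*x² - 176)/2 = (-176 + 2*x²)/2 = -88 + x²)
C = 31097 (C = 31181 + (-88 + 2²) = 31181 + (-88 + 4) = 31181 - 84 = 31097)
C/Q(-160) = 31097/(-160) = 31097*(-1/160) = -31097/160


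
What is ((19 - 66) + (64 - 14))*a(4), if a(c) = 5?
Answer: 15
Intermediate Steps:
((19 - 66) + (64 - 14))*a(4) = ((19 - 66) + (64 - 14))*5 = (-47 + 50)*5 = 3*5 = 15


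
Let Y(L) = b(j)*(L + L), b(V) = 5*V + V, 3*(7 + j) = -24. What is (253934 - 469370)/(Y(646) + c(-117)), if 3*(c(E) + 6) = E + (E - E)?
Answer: 71812/38775 ≈ 1.8520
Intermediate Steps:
j = -15 (j = -7 + (⅓)*(-24) = -7 - 8 = -15)
b(V) = 6*V
Y(L) = -180*L (Y(L) = (6*(-15))*(L + L) = -180*L)
c(E) = -6 + E/3 (c(E) = -6 + (E + (E - E))/3 = -6 + (E + 0)/3 = -6 + E/3)
(253934 - 469370)/(Y(646) + c(-117)) = (253934 - 469370)/(-180*646 + (-6 + (⅓)*(-117))) = -215436/(-116280 + (-6 - 39)) = -215436/(-116280 - 45) = -215436/(-116325) = -215436*(-1/116325) = 71812/38775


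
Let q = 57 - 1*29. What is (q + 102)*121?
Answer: 15730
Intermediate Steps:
q = 28 (q = 57 - 29 = 28)
(q + 102)*121 = (28 + 102)*121 = 130*121 = 15730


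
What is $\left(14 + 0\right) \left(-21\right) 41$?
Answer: $-12054$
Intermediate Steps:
$\left(14 + 0\right) \left(-21\right) 41 = 14 \left(-21\right) 41 = \left(-294\right) 41 = -12054$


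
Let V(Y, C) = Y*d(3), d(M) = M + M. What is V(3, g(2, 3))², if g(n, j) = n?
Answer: 324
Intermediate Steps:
d(M) = 2*M
V(Y, C) = 6*Y (V(Y, C) = Y*(2*3) = Y*6 = 6*Y)
V(3, g(2, 3))² = (6*3)² = 18² = 324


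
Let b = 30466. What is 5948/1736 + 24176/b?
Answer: 27897663/6611122 ≈ 4.2198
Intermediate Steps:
5948/1736 + 24176/b = 5948/1736 + 24176/30466 = 5948*(1/1736) + 24176*(1/30466) = 1487/434 + 12088/15233 = 27897663/6611122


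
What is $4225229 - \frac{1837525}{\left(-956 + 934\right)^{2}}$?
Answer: $\frac{2043173311}{484} \approx 4.2214 \cdot 10^{6}$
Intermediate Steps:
$4225229 - \frac{1837525}{\left(-956 + 934\right)^{2}} = 4225229 - \frac{1837525}{\left(-22\right)^{2}} = 4225229 - \frac{1837525}{484} = \frac{2043173311}{484}$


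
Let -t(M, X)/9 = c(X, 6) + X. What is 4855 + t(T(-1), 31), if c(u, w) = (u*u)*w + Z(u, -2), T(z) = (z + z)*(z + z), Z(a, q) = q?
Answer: -47300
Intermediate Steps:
T(z) = 4*z**2 (T(z) = (2*z)*(2*z) = 4*z**2)
c(u, w) = -2 + w*u**2 (c(u, w) = (u*u)*w - 2 = u**2*w - 2 = w*u**2 - 2 = -2 + w*u**2)
t(M, X) = 18 - 54*X**2 - 9*X (t(M, X) = -9*((-2 + 6*X**2) + X) = -9*(-2 + X + 6*X**2) = 18 - 54*X**2 - 9*X)
4855 + t(T(-1), 31) = 4855 + (18 - 54*31**2 - 9*31) = 4855 + (18 - 54*961 - 279) = 4855 + (18 - 51894 - 279) = 4855 - 52155 = -47300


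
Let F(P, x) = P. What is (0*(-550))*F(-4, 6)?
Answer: 0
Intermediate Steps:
(0*(-550))*F(-4, 6) = (0*(-550))*(-4) = 0*(-4) = 0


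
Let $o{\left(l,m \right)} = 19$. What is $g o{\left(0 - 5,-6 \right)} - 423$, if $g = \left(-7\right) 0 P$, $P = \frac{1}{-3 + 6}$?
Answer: $-423$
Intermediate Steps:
$P = \frac{1}{3} \approx 0.33333$
$g = 0$ ($g = \left(-7\right) 0 \cdot \frac{1}{3} = 0 \cdot \frac{1}{3} = 0$)
$g o{\left(0 - 5,-6 \right)} - 423 = 0 \cdot 19 - 423 = 0 - 423 = -423$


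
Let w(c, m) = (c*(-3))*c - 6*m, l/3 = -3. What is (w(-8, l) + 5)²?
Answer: 17689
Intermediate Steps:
l = -9 (l = 3*(-3) = -9)
w(c, m) = -6*m - 3*c² (w(c, m) = (-3*c)*c - 6*m = -3*c² - 6*m = -6*m - 3*c²)
(w(-8, l) + 5)² = ((-6*(-9) - 3*(-8)²) + 5)² = ((54 - 3*64) + 5)² = ((54 - 192) + 5)² = (-138 + 5)² = (-133)² = 17689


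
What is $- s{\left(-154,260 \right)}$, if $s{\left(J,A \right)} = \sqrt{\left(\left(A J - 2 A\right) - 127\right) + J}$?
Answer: $- i \sqrt{40841} \approx - 202.09 i$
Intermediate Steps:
$s{\left(J,A \right)} = \sqrt{-127 + J - 2 A + A J}$ ($s{\left(J,A \right)} = \sqrt{\left(\left(- 2 A + A J\right) - 127\right) + J} = \sqrt{\left(-127 - 2 A + A J\right) + J} = \sqrt{-127 + J - 2 A + A J}$)
$- s{\left(-154,260 \right)} = - \sqrt{-127 - 154 - 520 + 260 \left(-154\right)} = - \sqrt{-127 - 154 - 520 - 40040} = - \sqrt{-40841} = - i \sqrt{40841}$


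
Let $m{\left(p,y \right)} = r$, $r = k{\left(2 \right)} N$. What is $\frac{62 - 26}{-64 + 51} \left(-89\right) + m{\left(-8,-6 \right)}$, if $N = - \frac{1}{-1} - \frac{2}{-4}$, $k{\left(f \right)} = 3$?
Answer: $\frac{6525}{26} \approx 250.96$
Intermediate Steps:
$N = \frac{3}{2}$ ($N = \left(-1\right) \left(-1\right) - - \frac{1}{2} = 1 + \frac{1}{2} = \frac{3}{2} \approx 1.5$)
$r = \frac{9}{2}$ ($r = 3 \cdot \frac{3}{2} = \frac{9}{2} \approx 4.5$)
$m{\left(p,y \right)} = \frac{9}{2}$
$\frac{62 - 26}{-64 + 51} \left(-89\right) + m{\left(-8,-6 \right)} = \frac{62 - 26}{-64 + 51} \left(-89\right) + \frac{9}{2} = \frac{36}{-13} \left(-89\right) + \frac{9}{2} = 36 \left(- \frac{1}{13}\right) \left(-89\right) + \frac{9}{2} = \left(- \frac{36}{13}\right) \left(-89\right) + \frac{9}{2} = \frac{3204}{13} + \frac{9}{2} = \frac{6525}{26}$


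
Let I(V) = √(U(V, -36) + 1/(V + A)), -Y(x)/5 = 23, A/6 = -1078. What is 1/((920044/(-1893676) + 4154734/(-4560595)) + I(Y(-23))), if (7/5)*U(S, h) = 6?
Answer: 300060256056544029600686742155/501443918731778738539563635314 + 4661593301579795093733025*√9100214123/501443918731778738539563635314 ≈ 1.4852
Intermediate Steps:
A = -6468 (A = 6*(-1078) = -6468)
U(S, h) = 30/7 (U(S, h) = (5/7)*6 = 30/7)
Y(x) = -115 (Y(x) = -5*23 = -115)
I(V) = √(30/7 + 1/(-6468 + V)) (I(V) = √(30/7 + 1/(V - 6468)) = √(30/7 + 1/(-6468 + V)))
1/((920044/(-1893676) + 4154734/(-4560595)) + I(Y(-23))) = 1/((920044/(-1893676) + 4154734/(-4560595)) + √7*√((-194033 + 30*(-115))/(-6468 - 115))/7) = 1/((920044*(-1/1893676) + 4154734*(-1/4560595)) + √7*√((-194033 - 3450)/(-6583))/7) = 1/((-230011/473419 - 4154734/4560595) + √7*√(-1/6583*(-197483))/7) = 1/(-3015917032091/2159072324305 + √7*√(197483/6583)/7) = 1/(-3015917032091/2159072324305 + √7*(√1300030589/6583)/7) = 1/(-3015917032091/2159072324305 + √9100214123/46081)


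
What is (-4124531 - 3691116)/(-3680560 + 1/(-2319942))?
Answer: 18131847732474/8538685727521 ≈ 2.1235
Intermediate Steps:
(-4124531 - 3691116)/(-3680560 + 1/(-2319942)) = -7815647/(-3680560 - 1/2319942) = -7815647/(-8538685727521/2319942) = -7815647*(-2319942/8538685727521) = 18131847732474/8538685727521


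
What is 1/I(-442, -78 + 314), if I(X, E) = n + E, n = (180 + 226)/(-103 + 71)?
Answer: 16/3573 ≈ 0.0044780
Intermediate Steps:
n = -203/16 (n = 406/(-32) = 406*(-1/32) = -203/16 ≈ -12.688)
I(X, E) = -203/16 + E
1/I(-442, -78 + 314) = 1/(-203/16 + (-78 + 314)) = 1/(-203/16 + 236) = 1/(3573/16) = 16/3573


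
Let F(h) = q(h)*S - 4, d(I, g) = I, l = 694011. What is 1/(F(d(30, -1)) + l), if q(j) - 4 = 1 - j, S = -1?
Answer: 1/694032 ≈ 1.4409e-6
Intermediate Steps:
q(j) = 5 - j (q(j) = 4 + (1 - j) = 5 - j)
F(h) = -9 + h (F(h) = (5 - h)*(-1) - 4 = (-5 + h) - 4 = -9 + h)
1/(F(d(30, -1)) + l) = 1/((-9 + 30) + 694011) = 1/(21 + 694011) = 1/694032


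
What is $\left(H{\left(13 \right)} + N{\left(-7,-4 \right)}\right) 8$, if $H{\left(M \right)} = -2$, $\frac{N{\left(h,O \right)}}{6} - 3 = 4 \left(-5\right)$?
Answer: $-832$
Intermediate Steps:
$N{\left(h,O \right)} = -102$ ($N{\left(h,O \right)} = 18 + 6 \cdot 4 \left(-5\right) = 18 + 6 \left(-20\right) = 18 - 120 = -102$)
$\left(H{\left(13 \right)} + N{\left(-7,-4 \right)}\right) 8 = \left(-2 - 102\right) 8 = \left(-104\right) 8 = -832$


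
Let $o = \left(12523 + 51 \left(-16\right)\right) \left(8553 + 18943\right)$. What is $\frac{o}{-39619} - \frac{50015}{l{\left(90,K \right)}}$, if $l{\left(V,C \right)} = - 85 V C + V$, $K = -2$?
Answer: $- \frac{991191187273}{121947282} \approx -8128.0$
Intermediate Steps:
$l{\left(V,C \right)} = V - 85 C V$ ($l{\left(V,C \right)} = - 85 C V + V = V - 85 C V$)
$o = 321895672$ ($o = \left(12523 - 816\right) 27496 = 11707 \cdot 27496 = 321895672$)
$\frac{o}{-39619} - \frac{50015}{l{\left(90,K \right)}} = \frac{321895672}{-39619} - \frac{50015}{90 \left(1 - -170\right)} = 321895672 \left(- \frac{1}{39619}\right) - \frac{50015}{90 \left(1 + 170\right)} = - \frac{321895672}{39619} - \frac{50015}{90 \cdot 171} = - \frac{321895672}{39619} - \frac{50015}{15390} = - \frac{321895672}{39619} - \frac{10003}{3078} = - \frac{991191187273}{121947282}$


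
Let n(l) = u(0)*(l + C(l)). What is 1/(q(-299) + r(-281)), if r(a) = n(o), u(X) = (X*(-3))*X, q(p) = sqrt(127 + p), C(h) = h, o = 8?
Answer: -I*sqrt(43)/86 ≈ -0.076249*I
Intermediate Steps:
u(X) = -3*X**2 (u(X) = (-3*X)*X = -3*X**2)
n(l) = 0 (n(l) = (-3*0**2)*(l + l) = (-3*0)*(2*l) = 0*(2*l) = 0)
r(a) = 0
1/(q(-299) + r(-281)) = 1/(sqrt(127 - 299) + 0) = 1/(sqrt(-172) + 0) = 1/(2*I*sqrt(43) + 0) = 1/(2*I*sqrt(43)) = -I*sqrt(43)/86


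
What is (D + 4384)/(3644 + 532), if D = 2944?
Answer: 458/261 ≈ 1.7548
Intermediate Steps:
(D + 4384)/(3644 + 532) = (2944 + 4384)/(3644 + 532) = 7328/4176 = 7328*(1/4176) = 458/261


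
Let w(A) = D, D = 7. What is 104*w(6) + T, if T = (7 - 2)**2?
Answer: 753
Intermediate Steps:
w(A) = 7
T = 25 (T = 5**2 = 25)
104*w(6) + T = 104*7 + 25 = 728 + 25 = 753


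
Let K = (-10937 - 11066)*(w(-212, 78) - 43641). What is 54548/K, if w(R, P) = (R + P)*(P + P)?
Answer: 4196/109244895 ≈ 3.8409e-5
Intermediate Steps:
w(R, P) = 2*P*(P + R) (w(R, P) = (P + R)*(2*P) = 2*P*(P + R))
K = 1420183635 (K = (-10937 - 11066)*(2*78*(78 - 212) - 43641) = -22003*(2*78*(-134) - 43641) = -22003*(-20904 - 43641) = -22003*(-64545) = 1420183635)
54548/K = 54548/1420183635 = 54548*(1/1420183635) = 4196/109244895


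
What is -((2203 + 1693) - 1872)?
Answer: -2024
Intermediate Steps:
-((2203 + 1693) - 1872) = -(3896 - 1872) = -1*2024 = -2024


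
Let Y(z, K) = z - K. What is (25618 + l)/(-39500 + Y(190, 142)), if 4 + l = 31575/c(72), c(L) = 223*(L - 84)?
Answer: -22837163/35191184 ≈ -0.64895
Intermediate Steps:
c(L) = -18732 + 223*L (c(L) = 223*(-84 + L) = -18732 + 223*L)
l = -14093/892 (l = -4 + 31575/(-18732 + 223*72) = -4 + 31575/(-18732 + 16056) = -4 + 31575/(-2676) = -4 + 31575*(-1/2676) = -4 - 10525/892 = -14093/892 ≈ -15.799)
(25618 + l)/(-39500 + Y(190, 142)) = (25618 - 14093/892)/(-39500 + (190 - 1*142)) = 22837163/(892*(-39500 + (190 - 142))) = 22837163/(892*(-39500 + 48)) = (22837163/892)/(-39452) = (22837163/892)*(-1/39452) = -22837163/35191184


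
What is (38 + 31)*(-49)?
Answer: -3381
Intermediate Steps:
(38 + 31)*(-49) = 69*(-49) = -3381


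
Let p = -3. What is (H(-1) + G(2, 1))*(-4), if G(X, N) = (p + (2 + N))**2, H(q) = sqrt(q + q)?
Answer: -4*I*sqrt(2) ≈ -5.6569*I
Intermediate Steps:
H(q) = sqrt(2)*sqrt(q) (H(q) = sqrt(2*q) = sqrt(2)*sqrt(q))
G(X, N) = (-1 + N)**2 (G(X, N) = (-3 + (2 + N))**2 = (-1 + N)**2)
(H(-1) + G(2, 1))*(-4) = (sqrt(2)*sqrt(-1) + (-1 + 1)**2)*(-4) = (sqrt(2)*I + 0**2)*(-4) = (I*sqrt(2) + 0)*(-4) = (I*sqrt(2))*(-4) = -4*I*sqrt(2)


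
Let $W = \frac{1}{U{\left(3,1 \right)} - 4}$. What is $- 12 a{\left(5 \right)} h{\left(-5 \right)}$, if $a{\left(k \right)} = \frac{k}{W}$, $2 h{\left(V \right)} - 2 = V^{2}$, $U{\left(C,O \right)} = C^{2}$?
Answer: $-4050$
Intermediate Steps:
$W = \frac{1}{5}$ ($W = \frac{1}{3^{2} - 4} = \frac{1}{9 - 4} = \frac{1}{5} \approx 0.2$)
$h{\left(V \right)} = 1 + \frac{V^{2}}{2}$
$a{\left(k \right)} = 5 k$ ($a{\left(k \right)} = k \frac{1}{\frac{1}{5}} = k 5 = 5 k$)
$- 12 a{\left(5 \right)} h{\left(-5 \right)} = - 12 \cdot 5 \cdot 5 \left(1 + \frac{\left(-5\right)^{2}}{2}\right) = \left(-12\right) 25 \left(1 + \frac{1}{2} \cdot 25\right) = - 300 \left(1 + \frac{25}{2}\right) = \left(-300\right) \frac{27}{2} = -4050$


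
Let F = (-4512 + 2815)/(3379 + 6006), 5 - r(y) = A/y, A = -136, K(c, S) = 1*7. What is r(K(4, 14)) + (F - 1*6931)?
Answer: -453739089/65695 ≈ -6906.8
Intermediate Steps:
K(c, S) = 7
r(y) = 5 + 136/y (r(y) = 5 - (-136)/y = 5 + 136/y)
F = -1697/9385 ≈ -0.18082
r(K(4, 14)) + (F - 1*6931) = (5 + 136/7) + (-1697/9385 - 1*6931) = (5 + 136*(1/7)) + (-1697/9385 - 6931) = (5 + 136/7) - 65049132/9385 = 171/7 - 65049132/9385 = -453739089/65695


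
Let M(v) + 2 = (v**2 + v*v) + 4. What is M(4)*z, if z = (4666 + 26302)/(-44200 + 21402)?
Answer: -526456/11399 ≈ -46.184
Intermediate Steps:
M(v) = 2 + 2*v**2 (M(v) = -2 + ((v**2 + v*v) + 4) = -2 + ((v**2 + v**2) + 4) = -2 + (2*v**2 + 4) = -2 + (4 + 2*v**2) = 2 + 2*v**2)
z = -15484/11399 (z = 30968/(-22798) = 30968*(-1/22798) = -15484/11399 ≈ -1.3584)
M(4)*z = (2 + 2*4**2)*(-15484/11399) = (2 + 2*16)*(-15484/11399) = (2 + 32)*(-15484/11399) = 34*(-15484/11399) = -526456/11399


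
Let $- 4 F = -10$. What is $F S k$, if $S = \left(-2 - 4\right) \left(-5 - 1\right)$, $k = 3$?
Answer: $270$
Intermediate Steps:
$F = \frac{5}{2}$ ($F = \left(- \frac{1}{4}\right) \left(-10\right) = \frac{5}{2} \approx 2.5$)
$S = 36$ ($S = \left(-6\right) \left(-6\right) = 36$)
$F S k = \frac{5}{2} \cdot 36 \cdot 3 = 90 \cdot 3 = 270$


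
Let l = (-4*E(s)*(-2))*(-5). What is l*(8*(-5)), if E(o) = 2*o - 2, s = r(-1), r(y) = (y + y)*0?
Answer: -3200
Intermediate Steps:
r(y) = 0 (r(y) = (2*y)*0 = 0)
s = 0
E(o) = -2 + 2*o
l = 80 (l = (-4*(-2 + 2*0)*(-2))*(-5) = (-4*(-2 + 0)*(-2))*(-5) = (-4*(-2)*(-2))*(-5) = (8*(-2))*(-5) = -16*(-5) = 80)
l*(8*(-5)) = 80*(8*(-5)) = 80*(-40) = -3200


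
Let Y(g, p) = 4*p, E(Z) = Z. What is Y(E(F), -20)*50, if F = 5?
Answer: -4000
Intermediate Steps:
Y(E(F), -20)*50 = (4*(-20))*50 = -80*50 = -4000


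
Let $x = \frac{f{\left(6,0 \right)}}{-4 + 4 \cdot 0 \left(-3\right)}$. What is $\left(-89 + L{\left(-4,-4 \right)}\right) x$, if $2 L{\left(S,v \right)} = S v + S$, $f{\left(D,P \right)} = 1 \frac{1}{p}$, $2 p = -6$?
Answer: $- \frac{83}{12} \approx -6.9167$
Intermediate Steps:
$p = -3$ ($p = \frac{1}{2} \left(-6\right) = -3$)
$f{\left(D,P \right)} = - \frac{1}{3}$ ($f{\left(D,P \right)} = 1 \frac{1}{-3} = 1 \left(- \frac{1}{3}\right) = - \frac{1}{3}$)
$L{\left(S,v \right)} = \frac{S}{2} + \frac{S v}{2}$ ($L{\left(S,v \right)} = \frac{S v + S}{2} = \frac{S + S v}{2} = \frac{S}{2} + \frac{S v}{2}$)
$x = \frac{1}{12}$ ($x = - \frac{1}{3 \left(-4 + 4 \cdot 0 \left(-3\right)\right)} = - \frac{1}{3 \left(-4 + 0 \left(-3\right)\right)} = - \frac{1}{3 \left(-4 + 0\right)} = - \frac{1}{3 \left(-4\right)} = \left(- \frac{1}{3}\right) \left(- \frac{1}{4}\right) = \frac{1}{12} \approx 0.083333$)
$\left(-89 + L{\left(-4,-4 \right)}\right) x = \left(-89 + \frac{1}{2} \left(-4\right) \left(1 - 4\right)\right) \frac{1}{12} = \left(-89 + \frac{1}{2} \left(-4\right) \left(-3\right)\right) \frac{1}{12} = \left(-89 + 6\right) \frac{1}{12} = \left(-83\right) \frac{1}{12} = - \frac{83}{12}$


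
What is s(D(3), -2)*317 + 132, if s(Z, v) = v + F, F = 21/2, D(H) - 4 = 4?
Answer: 5653/2 ≈ 2826.5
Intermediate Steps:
D(H) = 8 (D(H) = 4 + 4 = 8)
F = 21/2 (F = 21*(1/2) = 21/2 ≈ 10.500)
s(Z, v) = 21/2 + v (s(Z, v) = v + 21/2 = 21/2 + v)
s(D(3), -2)*317 + 132 = (21/2 - 2)*317 + 132 = (17/2)*317 + 132 = 5389/2 + 132 = 5653/2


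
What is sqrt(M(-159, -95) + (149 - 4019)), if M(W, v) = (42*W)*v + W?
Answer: sqrt(630381) ≈ 793.96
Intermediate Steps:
M(W, v) = W + 42*W*v (M(W, v) = 42*W*v + W = W + 42*W*v)
sqrt(M(-159, -95) + (149 - 4019)) = sqrt(-159*(1 + 42*(-95)) + (149 - 4019)) = sqrt(-159*(1 - 3990) - 3870) = sqrt(-159*(-3989) - 3870) = sqrt(634251 - 3870) = sqrt(630381)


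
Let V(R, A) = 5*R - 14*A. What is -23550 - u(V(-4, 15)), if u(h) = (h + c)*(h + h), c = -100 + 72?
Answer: -142230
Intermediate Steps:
V(R, A) = -14*A + 5*R
c = -28
u(h) = 2*h*(-28 + h) (u(h) = (h - 28)*(h + h) = (-28 + h)*(2*h) = 2*h*(-28 + h))
-23550 - u(V(-4, 15)) = -23550 - 2*(-14*15 + 5*(-4))*(-28 + (-14*15 + 5*(-4))) = -23550 - 2*(-210 - 20)*(-28 + (-210 - 20)) = -23550 - 2*(-230)*(-28 - 230) = -23550 - 2*(-230)*(-258) = -23550 - 1*118680 = -23550 - 118680 = -142230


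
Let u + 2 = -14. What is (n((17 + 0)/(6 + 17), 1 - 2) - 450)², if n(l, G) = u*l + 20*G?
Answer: 122810724/529 ≈ 2.3216e+5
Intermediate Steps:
u = -16 (u = -2 - 14 = -16)
n(l, G) = -16*l + 20*G
(n((17 + 0)/(6 + 17), 1 - 2) - 450)² = ((-16*(17 + 0)/(6 + 17) + 20*(1 - 2)) - 450)² = ((-272/23 + 20*(-1)) - 450)² = ((-272/23 - 20) - 450)² = (-732/23 - 450)² = (-11082/23)² = 122810724/529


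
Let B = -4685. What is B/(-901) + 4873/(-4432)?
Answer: 16373347/3993232 ≈ 4.1003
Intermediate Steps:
B/(-901) + 4873/(-4432) = -4685/(-901) + 4873/(-4432) = -4685*(-1/901) + 4873*(-1/4432) = 4685/901 - 4873/4432 = 16373347/3993232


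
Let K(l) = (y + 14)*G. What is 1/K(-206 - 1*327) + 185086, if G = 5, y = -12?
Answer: 1850861/10 ≈ 1.8509e+5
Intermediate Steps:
K(l) = 10 (K(l) = (-12 + 14)*5 = 2*5 = 10)
1/K(-206 - 1*327) + 185086 = 1/10 + 185086 = 1850861/10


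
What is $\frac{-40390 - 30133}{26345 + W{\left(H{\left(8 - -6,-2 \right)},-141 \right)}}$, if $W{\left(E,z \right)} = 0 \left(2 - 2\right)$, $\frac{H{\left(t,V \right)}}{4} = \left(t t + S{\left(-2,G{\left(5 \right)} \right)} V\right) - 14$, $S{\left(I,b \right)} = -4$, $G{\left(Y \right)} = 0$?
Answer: $- \frac{70523}{26345} \approx -2.6769$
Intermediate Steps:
$H{\left(t,V \right)} = -56 - 16 V + 4 t^{2}$ ($H{\left(t,V \right)} = 4 \left(\left(t t - 4 V\right) - 14\right) = 4 \left(\left(t^{2} - 4 V\right) - 14\right) = 4 \left(-14 + t^{2} - 4 V\right) = -56 - 16 V + 4 t^{2}$)
$W{\left(E,z \right)} = 0$ ($W{\left(E,z \right)} = 0 \cdot 0 = 0$)
$\frac{-40390 - 30133}{26345 + W{\left(H{\left(8 - -6,-2 \right)},-141 \right)}} = \frac{-40390 - 30133}{26345 + 0} = - \frac{70523}{26345}$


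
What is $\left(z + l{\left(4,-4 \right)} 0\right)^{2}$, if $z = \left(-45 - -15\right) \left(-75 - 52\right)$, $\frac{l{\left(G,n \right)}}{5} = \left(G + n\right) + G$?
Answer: $14516100$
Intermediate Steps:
$l{\left(G,n \right)} = 5 n + 10 G$ ($l{\left(G,n \right)} = 5 \left(\left(G + n\right) + G\right) = 5 \left(n + 2 G\right) = 5 n + 10 G$)
$z = 3810$ ($z = \left(-45 + \left(-1 + 16\right)\right) \left(-127\right) = \left(-45 + 15\right) \left(-127\right) = \left(-30\right) \left(-127\right) = 3810$)
$\left(z + l{\left(4,-4 \right)} 0\right)^{2} = \left(3810 + \left(5 \left(-4\right) + 10 \cdot 4\right) 0\right)^{2} = \left(3810 + \left(-20 + 40\right) 0\right)^{2} = \left(3810 + 20 \cdot 0\right)^{2} = \left(3810 + 0\right)^{2} = 3810^{2} = 14516100$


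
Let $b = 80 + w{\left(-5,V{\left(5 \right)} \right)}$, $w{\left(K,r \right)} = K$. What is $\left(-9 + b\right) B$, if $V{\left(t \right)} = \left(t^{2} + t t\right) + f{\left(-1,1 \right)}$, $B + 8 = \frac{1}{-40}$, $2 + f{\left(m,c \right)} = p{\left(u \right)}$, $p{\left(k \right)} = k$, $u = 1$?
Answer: $- \frac{10593}{20} \approx -529.65$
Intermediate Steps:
$f{\left(m,c \right)} = -1$ ($f{\left(m,c \right)} = -2 + 1 = -1$)
$B = - \frac{321}{40}$ ($B = -8 + \frac{1}{-40} = -8 - \frac{1}{40} = - \frac{321}{40} \approx -8.025$)
$V{\left(t \right)} = -1 + 2 t^{2}$ ($V{\left(t \right)} = \left(t^{2} + t t\right) - 1 = \left(t^{2} + t^{2}\right) - 1 = 2 t^{2} - 1 = -1 + 2 t^{2}$)
$b = 75$ ($b = 80 - 5 = 75$)
$\left(-9 + b\right) B = \left(-9 + 75\right) \left(- \frac{321}{40}\right) = 66 \left(- \frac{321}{40}\right) = - \frac{10593}{20}$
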